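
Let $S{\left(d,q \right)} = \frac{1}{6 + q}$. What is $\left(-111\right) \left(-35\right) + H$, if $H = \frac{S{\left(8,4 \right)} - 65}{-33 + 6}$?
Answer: $\frac{1049599}{270} \approx 3887.4$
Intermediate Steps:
$H = \frac{649}{270}$ ($H = \frac{\frac{1}{6 + 4} - 65}{-33 + 6} = \frac{\frac{1}{10} - 65}{-27} = \left(\frac{1}{10} - 65\right) \left(- \frac{1}{27}\right) = \left(- \frac{649}{10}\right) \left(- \frac{1}{27}\right) = \frac{649}{270} \approx 2.4037$)
$\left(-111\right) \left(-35\right) + H = \left(-111\right) \left(-35\right) + \frac{649}{270} = 3885 + \frac{649}{270} = \frac{1049599}{270}$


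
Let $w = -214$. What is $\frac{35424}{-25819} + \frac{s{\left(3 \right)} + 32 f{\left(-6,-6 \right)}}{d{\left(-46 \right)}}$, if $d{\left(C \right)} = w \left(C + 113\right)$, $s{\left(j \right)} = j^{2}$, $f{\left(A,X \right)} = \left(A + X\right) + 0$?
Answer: $- \frac{498227187}{370192822} \approx -1.3459$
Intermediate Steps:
$f{\left(A,X \right)} = A + X$
$d{\left(C \right)} = -24182 - 214 C$ ($d{\left(C \right)} = - 214 \left(C + 113\right) = - 214 \left(113 + C\right) = -24182 - 214 C$)
$\frac{35424}{-25819} + \frac{s{\left(3 \right)} + 32 f{\left(-6,-6 \right)}}{d{\left(-46 \right)}} = \frac{35424}{-25819} + \frac{3^{2} + 32 \left(-6 - 6\right)}{-24182 - -9844} = 35424 \left(- \frac{1}{25819}\right) + \frac{9 + 32 \left(-12\right)}{-24182 + 9844} = - \frac{35424}{25819} + \frac{9 - 384}{-14338} = - \frac{35424}{25819} - - \frac{375}{14338} = - \frac{35424}{25819} + \frac{375}{14338} = - \frac{498227187}{370192822}$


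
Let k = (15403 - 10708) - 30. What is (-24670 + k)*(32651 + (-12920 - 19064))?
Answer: -13343335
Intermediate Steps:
k = 4665 (k = 4695 - 30 = 4665)
(-24670 + k)*(32651 + (-12920 - 19064)) = (-24670 + 4665)*(32651 + (-12920 - 19064)) = -20005*(32651 - 31984) = -20005*667 = -13343335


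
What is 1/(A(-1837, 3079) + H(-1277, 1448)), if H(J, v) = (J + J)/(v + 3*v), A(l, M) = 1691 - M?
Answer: -2896/4020925 ≈ -0.00072023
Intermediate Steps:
H(J, v) = J/(2*v) (H(J, v) = (2*J)/((4*v)) = (2*J)*(1/(4*v)) = J/(2*v))
1/(A(-1837, 3079) + H(-1277, 1448)) = 1/((1691 - 1*3079) + (½)*(-1277)/1448) = 1/((1691 - 3079) + (½)*(-1277)*(1/1448)) = 1/(-1388 - 1277/2896) = 1/(-4020925/2896) = -2896/4020925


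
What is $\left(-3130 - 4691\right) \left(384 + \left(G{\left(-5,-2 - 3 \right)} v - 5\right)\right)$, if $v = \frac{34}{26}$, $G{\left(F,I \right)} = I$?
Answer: $- \frac{37869282}{13} \approx -2.913 \cdot 10^{6}$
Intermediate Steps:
$v = \frac{17}{13}$ ($v = 34 \cdot \frac{1}{26} = \frac{17}{13} \approx 1.3077$)
$\left(-3130 - 4691\right) \left(384 + \left(G{\left(-5,-2 - 3 \right)} v - 5\right)\right) = \left(-3130 - 4691\right) \left(384 + \left(\left(-2 - 3\right) \frac{17}{13} - 5\right)\right) = - 7821 \left(384 - \frac{150}{13}\right) = \left(-7821\right) \frac{4842}{13} = - \frac{37869282}{13}$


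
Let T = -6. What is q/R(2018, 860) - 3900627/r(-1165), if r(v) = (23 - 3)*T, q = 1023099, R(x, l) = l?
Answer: 269559/8 ≈ 33695.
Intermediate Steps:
r(v) = -120 (r(v) = (23 - 3)*(-6) = 20*(-6) = -120)
q/R(2018, 860) - 3900627/r(-1165) = 1023099/860 - 3900627/(-120) = 1023099*(1/860) - 3900627*(-1/120) = 23793/20 + 1300209/40 = 269559/8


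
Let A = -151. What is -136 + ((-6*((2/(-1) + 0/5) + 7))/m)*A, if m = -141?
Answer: -7902/47 ≈ -168.13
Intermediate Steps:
-136 + ((-6*((2/(-1) + 0/5) + 7))/m)*A = -136 + (-6*((2/(-1) + 0/5) + 7)/(-141))*(-151) = -136 + (-6*((2*(-1) + 0*(⅕)) + 7)*(-1/141))*(-151) = -136 + (-6*((-2 + 0) + 7)*(-1/141))*(-151) = -136 + (-6*(-2 + 7)*(-1/141))*(-151) = -136 + (-6*5*(-1/141))*(-151) = -136 - 30*(-1/141)*(-151) = -136 + (10/47)*(-151) = -136 - 1510/47 = -7902/47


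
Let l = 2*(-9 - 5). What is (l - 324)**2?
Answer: 123904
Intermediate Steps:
l = -28 (l = 2*(-14) = -28)
(l - 324)**2 = (-28 - 324)**2 = (-352)**2 = 123904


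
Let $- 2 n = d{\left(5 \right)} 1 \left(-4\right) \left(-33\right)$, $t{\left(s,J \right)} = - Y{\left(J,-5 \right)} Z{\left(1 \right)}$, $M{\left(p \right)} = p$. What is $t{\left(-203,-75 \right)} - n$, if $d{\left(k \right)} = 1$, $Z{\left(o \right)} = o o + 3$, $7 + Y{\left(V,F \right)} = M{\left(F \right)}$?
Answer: $114$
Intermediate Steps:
$Y{\left(V,F \right)} = -7 + F$
$Z{\left(o \right)} = 3 + o^{2}$ ($Z{\left(o \right)} = o^{2} + 3 = 3 + o^{2}$)
$t{\left(s,J \right)} = 48$ ($t{\left(s,J \right)} = - (-7 - 5) \left(3 + 1^{2}\right) = \left(-1\right) \left(-12\right) \left(3 + 1\right) = 12 \cdot 4 = 48$)
$n = -66$ ($n = - \frac{1 \cdot 1 \left(-4\right) \left(-33\right)}{2} = - \frac{1 \left(-4\right) \left(-33\right)}{2} = - \frac{\left(-4\right) \left(-33\right)}{2} = \left(- \frac{1}{2}\right) 132 = -66$)
$t{\left(-203,-75 \right)} - n = 48 - -66 = 48 + 66 = 114$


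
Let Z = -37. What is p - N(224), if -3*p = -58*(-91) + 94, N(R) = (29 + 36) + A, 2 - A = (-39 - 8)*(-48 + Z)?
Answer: 6412/3 ≈ 2137.3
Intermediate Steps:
A = -3993 (A = 2 - (-39 - 8)*(-48 - 37) = 2 - (-47)*(-85) = 2 - 1*3995 = 2 - 3995 = -3993)
N(R) = -3928 (N(R) = (29 + 36) - 3993 = 65 - 3993 = -3928)
p = -5372/3 (p = -(-58*(-91) + 94)/3 = -(5278 + 94)/3 = -⅓*5372 = -5372/3 ≈ -1790.7)
p - N(224) = -5372/3 - 1*(-3928) = -5372/3 + 3928 = 6412/3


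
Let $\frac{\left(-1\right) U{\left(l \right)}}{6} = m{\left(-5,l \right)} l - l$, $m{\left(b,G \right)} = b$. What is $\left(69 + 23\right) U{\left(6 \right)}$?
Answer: $19872$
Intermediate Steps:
$U{\left(l \right)} = 36 l$ ($U{\left(l \right)} = - 6 \left(- 5 l - l\right) = - 6 \left(- 6 l\right) = 36 l$)
$\left(69 + 23\right) U{\left(6 \right)} = \left(69 + 23\right) 36 \cdot 6 = 92 \cdot 216 = 19872$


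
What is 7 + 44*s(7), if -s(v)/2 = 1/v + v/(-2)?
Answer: 2117/7 ≈ 302.43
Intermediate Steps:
s(v) = v - 2/v (s(v) = -2*(1/v + v/(-2)) = -2*(1/v + v*(-1/2)) = -2*(1/v - v/2) = v - 2/v)
7 + 44*s(7) = 7 + 44*(7 - 2/7) = 7 + 44*(47/7) = 7 + 2068/7 = 2117/7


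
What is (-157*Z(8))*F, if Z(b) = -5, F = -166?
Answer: -130310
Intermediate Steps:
(-157*Z(8))*F = -157*(-5)*(-166) = 785*(-166) = -130310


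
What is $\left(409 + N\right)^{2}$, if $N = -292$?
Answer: $13689$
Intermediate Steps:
$\left(409 + N\right)^{2} = \left(409 - 292\right)^{2} = 117^{2} = 13689$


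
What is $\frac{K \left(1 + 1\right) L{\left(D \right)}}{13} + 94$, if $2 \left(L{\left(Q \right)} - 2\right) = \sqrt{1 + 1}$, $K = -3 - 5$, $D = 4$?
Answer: $\frac{1190}{13} - \frac{8 \sqrt{2}}{13} \approx 90.668$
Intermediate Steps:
$K = -8$ ($K = -3 - 5 = -8$)
$L{\left(Q \right)} = 2 + \frac{\sqrt{2}}{2}$ ($L{\left(Q \right)} = 2 + \frac{\sqrt{1 + 1}}{2} = 2 + \frac{\sqrt{2}}{2}$)
$\frac{K \left(1 + 1\right) L{\left(D \right)}}{13} + 94 = \frac{- 8 \left(1 + 1\right) \left(2 + \frac{\sqrt{2}}{2}\right)}{13} + 94 = \left(-8\right) 2 \left(2 + \frac{\sqrt{2}}{2}\right) \frac{1}{13} + 94 = - 16 \left(2 + \frac{\sqrt{2}}{2}\right) \frac{1}{13} + 94 = \left(-32 - 8 \sqrt{2}\right) \frac{1}{13} + 94 = \left(- \frac{32}{13} - \frac{8 \sqrt{2}}{13}\right) + 94 = \frac{1190}{13} - \frac{8 \sqrt{2}}{13}$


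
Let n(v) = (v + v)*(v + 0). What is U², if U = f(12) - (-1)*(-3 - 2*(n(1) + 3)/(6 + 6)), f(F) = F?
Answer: 2401/36 ≈ 66.694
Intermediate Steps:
n(v) = 2*v² (n(v) = (2*v)*v = 2*v²)
U = 49/6 (U = 12 - (-1)*(-3 - 2*(2*1² + 3)/(6 + 6)) = 12 - (-1)*(-3 - 2*(2*1 + 3)/12) = 12 - (-1)*(-3 - 2*(2 + 3)/12) = 12 - (-1)*(-3 - 10/12) = 12 - (-1)*(-3 - 2*5/12) = 12 - (-1)*(-3 - ⅚) = 12 - (-1)*(-23)/6 = 12 - 1*23/6 = 12 - 23/6 = 49/6 ≈ 8.1667)
U² = (49/6)² = 2401/36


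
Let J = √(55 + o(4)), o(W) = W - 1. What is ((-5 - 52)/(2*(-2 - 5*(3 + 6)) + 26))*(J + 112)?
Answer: 1596/17 + 57*√58/68 ≈ 100.27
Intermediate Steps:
o(W) = -1 + W
J = √58 (J = √(55 + (-1 + 4)) = √(55 + 3) = √58 ≈ 7.6158)
((-5 - 52)/(2*(-2 - 5*(3 + 6)) + 26))*(J + 112) = ((-5 - 52)/(2*(-2 - 5*(3 + 6)) + 26))*(√58 + 112) = (-57/(2*(-2 - 5*9) + 26))*(112 + √58) = (-57/(2*(-2 - 45) + 26))*(112 + √58) = (-57/(2*(-47) + 26))*(112 + √58) = (-57/(-94 + 26))*(112 + √58) = (-57/(-68))*(112 + √58) = (-57*(-1/68))*(112 + √58) = 57*(112 + √58)/68 = 1596/17 + 57*√58/68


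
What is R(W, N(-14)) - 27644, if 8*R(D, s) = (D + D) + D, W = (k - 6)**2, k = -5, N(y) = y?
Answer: -220789/8 ≈ -27599.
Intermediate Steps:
W = 121 (W = (-5 - 6)**2 = (-11)**2 = 121)
R(D, s) = 3*D/8 (R(D, s) = ((D + D) + D)/8 = (2*D + D)/8 = (3*D)/8 = 3*D/8)
R(W, N(-14)) - 27644 = (3/8)*121 - 27644 = 363/8 - 27644 = -220789/8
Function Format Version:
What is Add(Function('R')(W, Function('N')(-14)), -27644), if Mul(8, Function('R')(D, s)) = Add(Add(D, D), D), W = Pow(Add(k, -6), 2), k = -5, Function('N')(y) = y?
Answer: Rational(-220789, 8) ≈ -27599.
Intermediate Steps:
W = 121 (W = Pow(Add(-5, -6), 2) = Pow(-11, 2) = 121)
Function('R')(D, s) = Mul(Rational(3, 8), D) (Function('R')(D, s) = Mul(Rational(1, 8), Add(Add(D, D), D)) = Mul(Rational(1, 8), Add(Mul(2, D), D)) = Mul(Rational(1, 8), Mul(3, D)) = Mul(Rational(3, 8), D))
Add(Function('R')(W, Function('N')(-14)), -27644) = Add(Mul(Rational(3, 8), 121), -27644) = Add(Rational(363, 8), -27644) = Rational(-220789, 8)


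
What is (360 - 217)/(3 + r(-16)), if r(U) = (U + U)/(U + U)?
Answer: 143/4 ≈ 35.750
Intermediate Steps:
r(U) = 1 (r(U) = (2*U)/((2*U)) = (2*U)*(1/(2*U)) = 1)
(360 - 217)/(3 + r(-16)) = (360 - 217)/(3 + 1) = 143/4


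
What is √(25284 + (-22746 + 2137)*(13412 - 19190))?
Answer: √119104086 ≈ 10913.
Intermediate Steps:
√(25284 + (-22746 + 2137)*(13412 - 19190)) = √(25284 - 20609*(-5778)) = √(25284 + 119078802) = √119104086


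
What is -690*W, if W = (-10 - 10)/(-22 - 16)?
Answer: -6900/19 ≈ -363.16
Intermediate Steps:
W = 10/19 (W = -20/(-38) = -20*(-1/38) = 10/19 ≈ 0.52632)
-690*W = -690*10/19 = -6900/19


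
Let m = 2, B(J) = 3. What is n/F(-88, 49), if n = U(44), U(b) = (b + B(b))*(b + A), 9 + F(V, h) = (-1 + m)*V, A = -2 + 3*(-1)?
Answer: -1833/97 ≈ -18.897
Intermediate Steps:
A = -5 (A = -2 - 3 = -5)
F(V, h) = -9 + V (F(V, h) = -9 + (-1 + 2)*V = -9 + 1*V = -9 + V)
U(b) = (-5 + b)*(3 + b) (U(b) = (b + 3)*(b - 5) = (3 + b)*(-5 + b) = (-5 + b)*(3 + b))
n = 1833 (n = -15 + 44² - 2*44 = -15 + 1936 - 88 = 1833)
n/F(-88, 49) = 1833/(-9 - 88) = 1833/(-97) = 1833*(-1/97) = -1833/97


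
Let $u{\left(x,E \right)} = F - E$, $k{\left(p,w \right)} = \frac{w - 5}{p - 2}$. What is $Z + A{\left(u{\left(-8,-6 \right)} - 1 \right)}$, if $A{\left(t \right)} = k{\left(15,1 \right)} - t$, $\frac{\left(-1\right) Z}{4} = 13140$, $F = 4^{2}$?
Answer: $- \frac{683557}{13} \approx -52581.0$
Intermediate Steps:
$F = 16$
$k{\left(p,w \right)} = \frac{-5 + w}{-2 + p}$
$Z = -52560$ ($Z = \left(-4\right) 13140 = -52560$)
$u{\left(x,E \right)} = 16 - E$
$A{\left(t \right)} = - \frac{4}{13} - t$ ($A{\left(t \right)} = \frac{-5 + 1}{-2 + 15} - t = \frac{1}{13} \left(-4\right) - t = - \frac{4}{13} - t$)
$Z + A{\left(u{\left(-8,-6 \right)} - 1 \right)} = -52560 - \left(\frac{199}{13} + 6\right) = -52560 - \frac{277}{13} = - \frac{683557}{13}$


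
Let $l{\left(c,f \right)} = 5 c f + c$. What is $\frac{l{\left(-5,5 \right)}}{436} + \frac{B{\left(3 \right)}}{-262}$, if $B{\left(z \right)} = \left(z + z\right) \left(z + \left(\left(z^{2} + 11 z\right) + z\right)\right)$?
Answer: $- \frac{39907}{28558} \approx -1.3974$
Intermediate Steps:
$B{\left(z \right)} = 2 z \left(z^{2} + 13 z\right)$ ($B{\left(z \right)} = 2 z \left(z + \left(z^{2} + 12 z\right)\right) = 2 z \left(z^{2} + 13 z\right)$)
$l{\left(c,f \right)} = c + 5 c f$ ($l{\left(c,f \right)} = 5 c f + c = c + 5 c f$)
$\frac{l{\left(-5,5 \right)}}{436} + \frac{B{\left(3 \right)}}{-262} = \frac{\left(-5\right) \left(1 + 5 \cdot 5\right)}{436} + \frac{2 \cdot 3^{2} \left(13 + 3\right)}{-262} = - 5 \left(1 + 25\right) \frac{1}{436} + 2 \cdot 9 \cdot 16 \left(- \frac{1}{262}\right) = \left(-5\right) 26 \cdot \frac{1}{436} + 288 \left(- \frac{1}{262}\right) = \left(-130\right) \frac{1}{436} - \frac{144}{131} = - \frac{65}{218} - \frac{144}{131} = - \frac{39907}{28558}$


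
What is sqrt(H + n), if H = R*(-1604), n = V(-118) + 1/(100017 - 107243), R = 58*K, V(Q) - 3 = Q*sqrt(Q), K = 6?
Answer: sqrt(-29145881064590 - 6161378968*I*sqrt(118))/7226 ≈ 0.85783 - 747.12*I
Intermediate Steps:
V(Q) = 3 + Q**(3/2) (V(Q) = 3 + Q*sqrt(Q) = 3 + Q**(3/2))
R = 348 (R = 58*6 = 348)
n = 21677/7226 - 118*I*sqrt(118) (n = (3 + (-118)**(3/2)) + 1/(100017 - 107243) = (3 - 118*I*sqrt(118)) + 1/(-7226) = (3 - 118*I*sqrt(118)) - 1/7226 = 21677/7226 - 118*I*sqrt(118) ≈ 2.9999 - 1281.8*I)
H = -558192 (H = 348*(-1604) = -558192)
sqrt(H + n) = sqrt(-558192 + (21677/7226 - 118*I*sqrt(118))) = sqrt(-4033473715/7226 - 118*I*sqrt(118))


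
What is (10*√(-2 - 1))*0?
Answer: 0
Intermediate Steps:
(10*√(-2 - 1))*0 = (10*√(-3))*0 = (10*(I*√3))*0 = (10*I*√3)*0 = 0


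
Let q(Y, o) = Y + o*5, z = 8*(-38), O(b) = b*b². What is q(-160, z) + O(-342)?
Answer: -40003368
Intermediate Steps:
O(b) = b³
z = -304
q(Y, o) = Y + 5*o
q(-160, z) + O(-342) = (-160 + 5*(-304)) + (-342)³ = (-160 - 1520) - 40001688 = -1680 - 40001688 = -40003368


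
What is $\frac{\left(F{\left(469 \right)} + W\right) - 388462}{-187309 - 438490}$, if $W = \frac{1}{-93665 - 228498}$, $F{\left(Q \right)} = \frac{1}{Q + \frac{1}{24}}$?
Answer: $\frac{1408791966054987}{2269515701398909} \approx 0.62075$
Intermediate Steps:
$F{\left(Q \right)} = \frac{1}{\frac{1}{24} + Q}$ ($F{\left(Q \right)} = \frac{1}{Q + \frac{1}{24}} = \frac{1}{\frac{1}{24} + Q}$)
$W = - \frac{1}{322163}$ ($W = \frac{1}{-93665 - 228498} = \frac{1}{-322163} = - \frac{1}{322163} \approx -3.104 \cdot 10^{-6}$)
$\frac{\left(F{\left(469 \right)} + W\right) - 388462}{-187309 - 438490} = \frac{\left(\frac{24}{1 + 24 \cdot 469} - \frac{1}{322163}\right) - 388462}{-187309 - 438490} = \frac{\left(\frac{24}{1 + 11256} - \frac{1}{322163}\right) - 388462}{-187309 - 438490} = \frac{\left(\frac{24}{11257} - \frac{1}{322163}\right) - 388462}{-187309 - 438490} = \frac{\left(24 \cdot \frac{1}{11257} - \frac{1}{322163}\right) - 388462}{-625799} = \left(\left(\frac{24}{11257} - \frac{1}{322163}\right) - 388462\right) \left(- \frac{1}{625799}\right) = \left(\frac{7720655}{3626588891} - 388462\right) \left(- \frac{1}{625799}\right) = \left(- \frac{1408791966054987}{3626588891}\right) \left(- \frac{1}{625799}\right) = \frac{1408791966054987}{2269515701398909}$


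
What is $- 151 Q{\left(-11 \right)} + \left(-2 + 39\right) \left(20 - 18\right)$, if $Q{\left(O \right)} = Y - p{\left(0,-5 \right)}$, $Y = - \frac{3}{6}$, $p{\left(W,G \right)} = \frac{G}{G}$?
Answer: $\frac{601}{2} \approx 300.5$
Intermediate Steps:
$p{\left(W,G \right)} = 1$
$Y = - \frac{1}{2}$ ($Y = \left(-3\right) \frac{1}{6} = - \frac{1}{2} \approx -0.5$)
$Q{\left(O \right)} = - \frac{3}{2}$ ($Q{\left(O \right)} = - \frac{1}{2} - 1 = - \frac{3}{2}$)
$- 151 Q{\left(-11 \right)} + \left(-2 + 39\right) \left(20 - 18\right) = \left(-151\right) \left(- \frac{3}{2}\right) + \left(-2 + 39\right) \left(20 - 18\right) = \frac{453}{2} + 37 \cdot 2 = \frac{453}{2} + 74 = \frac{601}{2}$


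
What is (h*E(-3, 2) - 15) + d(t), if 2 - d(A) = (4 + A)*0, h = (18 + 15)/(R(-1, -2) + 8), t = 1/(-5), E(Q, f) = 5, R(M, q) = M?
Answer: 74/7 ≈ 10.571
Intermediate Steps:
t = -⅕ ≈ -0.20000
h = 33/7 (h = (18 + 15)/(-1 + 8) = 33/7 ≈ 4.7143)
d(A) = 2 (d(A) = 2 - (4 + A)*0 = 2 - 1*0 = 2 + 0 = 2)
(h*E(-3, 2) - 15) + d(t) = ((33/7)*5 - 15) + 2 = (165/7 - 15) + 2 = 60/7 + 2 = 74/7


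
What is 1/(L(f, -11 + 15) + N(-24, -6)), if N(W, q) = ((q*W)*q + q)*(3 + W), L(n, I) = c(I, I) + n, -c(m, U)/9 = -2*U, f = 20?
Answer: 1/18362 ≈ 5.4460e-5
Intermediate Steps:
c(m, U) = 18*U (c(m, U) = -(-18)*U = 18*U)
L(n, I) = n + 18*I (L(n, I) = 18*I + n = n + 18*I)
N(W, q) = (3 + W)*(q + W*q**2) (N(W, q) = ((W*q)*q + q)*(3 + W) = (W*q**2 + q)*(3 + W) = (q + W*q**2)*(3 + W) = (3 + W)*(q + W*q**2))
1/(L(f, -11 + 15) + N(-24, -6)) = 1/((20 + 18*(-11 + 15)) - 6*(3 - 24 - 6*(-24)**2 + 3*(-24)*(-6))) = 1/((20 + 18*4) - 6*(3 - 24 - 6*576 + 432)) = 1/((20 + 72) - 6*(3 - 24 - 3456 + 432)) = 1/(92 - 6*(-3045)) = 1/(92 + 18270) = 1/18362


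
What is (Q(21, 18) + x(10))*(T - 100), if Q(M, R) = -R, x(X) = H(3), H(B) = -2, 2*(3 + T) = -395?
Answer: 6010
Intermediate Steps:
T = -401/2 (T = -3 + (1/2)*(-395) = -3 - 395/2 = -401/2 ≈ -200.50)
x(X) = -2
(Q(21, 18) + x(10))*(T - 100) = (-1*18 - 2)*(-401/2 - 100) = (-18 - 2)*(-601/2) = -20*(-601/2) = 6010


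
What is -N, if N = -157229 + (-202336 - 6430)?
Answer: 365995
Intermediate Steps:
N = -365995 (N = -157229 - 208766 = -365995)
-N = -1*(-365995) = 365995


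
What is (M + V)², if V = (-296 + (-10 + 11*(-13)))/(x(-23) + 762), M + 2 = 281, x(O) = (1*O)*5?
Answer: 32423044096/418609 ≈ 77454.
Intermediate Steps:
x(O) = 5*O (x(O) = O*5 = 5*O)
M = 279 (M = -2 + 281 = 279)
V = -449/647 (V = (-296 + (-10 + 11*(-13)))/(5*(-23) + 762) = (-296 + (-10 - 143))/(-115 + 762) = (-296 - 153)/647 = -449*1/647 = -449/647 ≈ -0.69397)
(M + V)² = (279 - 449/647)² = (180064/647)² = 32423044096/418609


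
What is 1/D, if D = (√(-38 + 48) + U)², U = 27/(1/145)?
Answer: (3915 + √10)⁻² ≈ 6.5138e-8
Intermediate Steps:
U = 3915 (U = 27/(1/145) = 27*145 = 3915)
D = (3915 + √10)² (D = (√(-38 + 48) + 3915)² = (√10 + 3915)² = (3915 + √10)² ≈ 1.5352e+7)
1/D = 1/((3915 + √10)²) = (3915 + √10)⁻²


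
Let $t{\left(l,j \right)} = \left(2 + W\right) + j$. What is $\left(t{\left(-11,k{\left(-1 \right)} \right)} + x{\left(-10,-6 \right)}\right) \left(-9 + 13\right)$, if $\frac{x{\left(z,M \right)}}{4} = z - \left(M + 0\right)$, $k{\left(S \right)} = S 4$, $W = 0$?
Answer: $-72$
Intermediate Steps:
$k{\left(S \right)} = 4 S$
$t{\left(l,j \right)} = 2 + j$ ($t{\left(l,j \right)} = \left(2 + 0\right) + j = 2 + j$)
$x{\left(z,M \right)} = - 4 M + 4 z$ ($x{\left(z,M \right)} = 4 \left(z - \left(M + 0\right)\right) = 4 \left(z - M\right) = - 4 M + 4 z$)
$\left(t{\left(-11,k{\left(-1 \right)} \right)} + x{\left(-10,-6 \right)}\right) \left(-9 + 13\right) = \left(\left(2 + 4 \left(-1\right)\right) + \left(\left(-4\right) \left(-6\right) + 4 \left(-10\right)\right)\right) \left(-9 + 13\right) = \left(\left(2 - 4\right) + \left(24 - 40\right)\right) 4 = \left(-2 - 16\right) 4 = \left(-18\right) 4 = -72$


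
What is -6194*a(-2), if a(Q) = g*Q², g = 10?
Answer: -247760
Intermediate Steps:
a(Q) = 10*Q²
-6194*a(-2) = -61940*(-2)² = -61940*4 = -6194*40 = -247760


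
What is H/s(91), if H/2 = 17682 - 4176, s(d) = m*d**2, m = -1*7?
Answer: -27012/57967 ≈ -0.46599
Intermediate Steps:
m = -7
s(d) = -7*d**2
H = 27012 (H = 2*(17682 - 4176) = 2*13506 = 27012)
H/s(91) = 27012/((-7*91**2)) = 27012/((-7*8281)) = 27012/(-57967) = 27012*(-1/57967) = -27012/57967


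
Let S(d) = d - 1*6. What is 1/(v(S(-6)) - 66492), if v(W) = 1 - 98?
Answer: -1/66589 ≈ -1.5017e-5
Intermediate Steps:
S(d) = -6 + d (S(d) = d - 6 = -6 + d)
v(W) = -97
1/(v(S(-6)) - 66492) = 1/(-97 - 66492) = 1/(-66589) = -1/66589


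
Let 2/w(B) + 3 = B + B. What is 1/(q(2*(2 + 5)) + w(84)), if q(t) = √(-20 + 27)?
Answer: -330/190571 + 27225*√7/190571 ≈ 0.37624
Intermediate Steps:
w(B) = 2/(-3 + 2*B) (w(B) = 2/(-3 + (B + B)) = 2/(-3 + 2*B))
q(t) = √7
1/(q(2*(2 + 5)) + w(84)) = 1/(√7 + 2/(-3 + 2*84)) = 1/(√7 + 2/(-3 + 168)) = 1/(√7 + 2/165) = 1/(2/165 + √7)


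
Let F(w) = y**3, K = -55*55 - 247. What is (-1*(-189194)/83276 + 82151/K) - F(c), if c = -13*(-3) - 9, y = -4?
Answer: 2804124175/68119768 ≈ 41.165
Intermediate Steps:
K = -3272 (K = -3025 - 247 = -3272)
c = 30 (c = 39 - 9 = 30)
F(w) = -64 (F(w) = (-4)**3 = -64)
(-1*(-189194)/83276 + 82151/K) - F(c) = (-1*(-189194)/83276 + 82151/(-3272)) - 1*(-64) = (189194*(1/83276) + 82151*(-1/3272)) + 64 = (94597/41638 - 82151/3272) + 64 = -1555540977/68119768 + 64 = 2804124175/68119768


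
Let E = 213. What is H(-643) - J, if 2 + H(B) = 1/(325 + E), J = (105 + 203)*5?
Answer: -829595/538 ≈ -1542.0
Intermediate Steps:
J = 1540 (J = 308*5 = 1540)
H(B) = -1075/538 (H(B) = -2 + 1/(325 + 213) = -2 + 1/538 = -1075/538)
H(-643) - J = -1075/538 - 1*1540 = -1075/538 - 1540 = -829595/538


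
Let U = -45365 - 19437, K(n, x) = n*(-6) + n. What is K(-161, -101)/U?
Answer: -805/64802 ≈ -0.012422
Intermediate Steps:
K(n, x) = -5*n (K(n, x) = -6*n + n = -5*n)
U = -64802
K(-161, -101)/U = -5*(-161)/(-64802) = 805*(-1/64802) = -805/64802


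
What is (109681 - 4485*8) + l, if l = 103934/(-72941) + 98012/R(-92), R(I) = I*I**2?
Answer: 1047920471234981/14199570352 ≈ 73800.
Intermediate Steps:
R(I) = I**3
l = -22020312971/14199570352 (l = 103934/(-72941) + 98012/((-92)**3) = 103934*(-1/72941) + 98012/(-778688) = -103934/72941 + 98012*(-1/778688) = -103934/72941 - 24503/194672 = -22020312971/14199570352 ≈ -1.5508)
(109681 - 4485*8) + l = (109681 - 4485*8) - 22020312971/14199570352 = (109681 - 35880) - 22020312971/14199570352 = 73801 - 22020312971/14199570352 = 1047920471234981/14199570352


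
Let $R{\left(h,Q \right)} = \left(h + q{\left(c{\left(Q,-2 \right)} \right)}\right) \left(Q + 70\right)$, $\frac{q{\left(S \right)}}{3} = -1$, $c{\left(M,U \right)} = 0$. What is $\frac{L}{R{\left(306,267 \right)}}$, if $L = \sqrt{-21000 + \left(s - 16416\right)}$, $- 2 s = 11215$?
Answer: $\frac{i \sqrt{172094}}{204222} \approx 0.0020313 i$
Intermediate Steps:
$q{\left(S \right)} = -3$ ($q{\left(S \right)} = 3 \left(-1\right) = -3$)
$s = - \frac{11215}{2}$ ($s = \left(- \frac{1}{2}\right) 11215 = - \frac{11215}{2} \approx -5607.5$)
$R{\left(h,Q \right)} = \left(-3 + h\right) \left(70 + Q\right)$ ($R{\left(h,Q \right)} = \left(h - 3\right) \left(Q + 70\right) = \left(-3 + h\right) \left(70 + Q\right)$)
$L = \frac{i \sqrt{172094}}{2}$ ($L = \sqrt{-21000 - \frac{44047}{2}} = \sqrt{- \frac{86047}{2}} = \frac{i \sqrt{172094}}{2} \approx 207.42 i$)
$\frac{L}{R{\left(306,267 \right)}} = \frac{\frac{1}{2} i \sqrt{172094}}{-210 - 801 + 70 \cdot 306 + 267 \cdot 306} = \frac{\frac{1}{2} i \sqrt{172094}}{-210 - 801 + 21420 + 81702} = \frac{\frac{1}{2} i \sqrt{172094}}{102111} = \frac{i \sqrt{172094}}{2} \cdot \frac{1}{102111} = \frac{i \sqrt{172094}}{204222}$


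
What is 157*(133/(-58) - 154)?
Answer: -1423205/58 ≈ -24538.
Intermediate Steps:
157*(133/(-58) - 154) = 157*(133*(-1/58) - 154) = 157*(-133/58 - 154) = 157*(-9065/58) = -1423205/58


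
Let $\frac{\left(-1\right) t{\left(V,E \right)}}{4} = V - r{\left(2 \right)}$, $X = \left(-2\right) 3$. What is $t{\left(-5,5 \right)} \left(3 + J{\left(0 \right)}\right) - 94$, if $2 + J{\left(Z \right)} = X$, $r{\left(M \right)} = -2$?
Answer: $-154$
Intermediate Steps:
$X = -6$
$t{\left(V,E \right)} = -8 - 4 V$ ($t{\left(V,E \right)} = - 4 \left(V - -2\right) = - 4 \left(V + 2\right) = - 4 \left(2 + V\right) = -8 - 4 V$)
$J{\left(Z \right)} = -8$ ($J{\left(Z \right)} = -2 - 6 = -8$)
$t{\left(-5,5 \right)} \left(3 + J{\left(0 \right)}\right) - 94 = \left(-8 - -20\right) \left(3 - 8\right) - 94 = \left(-8 + 20\right) \left(-5\right) - 94 = 12 \left(-5\right) - 94 = -60 - 94 = -154$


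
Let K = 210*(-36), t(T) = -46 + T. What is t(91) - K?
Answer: 7605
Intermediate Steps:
K = -7560
t(91) - K = (-46 + 91) - 1*(-7560) = 45 + 7560 = 7605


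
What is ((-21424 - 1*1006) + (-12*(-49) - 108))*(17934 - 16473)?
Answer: -32068950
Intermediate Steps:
((-21424 - 1*1006) + (-12*(-49) - 108))*(17934 - 16473) = ((-21424 - 1006) + (588 - 108))*1461 = (-22430 + 480)*1461 = -21950*1461 = -32068950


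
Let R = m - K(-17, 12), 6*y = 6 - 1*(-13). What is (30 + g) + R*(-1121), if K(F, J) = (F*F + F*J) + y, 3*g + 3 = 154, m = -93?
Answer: 1219009/6 ≈ 2.0317e+5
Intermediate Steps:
g = 151/3 (g = -1 + (⅓)*154 = -1 + 154/3 = 151/3 ≈ 50.333)
y = 19/6 (y = (6 - 1*(-13))/6 = (6 + 13)/6 = (⅙)*19 = 19/6 ≈ 3.1667)
K(F, J) = 19/6 + F² + F*J (K(F, J) = (F*F + F*J) + 19/6 = (F² + F*J) + 19/6 = 19/6 + F² + F*J)
R = -1087/6 (R = -93 - (19/6 + (-17)² - 17*12) = -93 - (19/6 + 289 - 204) = -93 - 1*529/6 = -93 - 529/6 = -1087/6 ≈ -181.17)
(30 + g) + R*(-1121) = (30 + 151/3) - 1087/6*(-1121) = 241/3 + 1218527/6 = 1219009/6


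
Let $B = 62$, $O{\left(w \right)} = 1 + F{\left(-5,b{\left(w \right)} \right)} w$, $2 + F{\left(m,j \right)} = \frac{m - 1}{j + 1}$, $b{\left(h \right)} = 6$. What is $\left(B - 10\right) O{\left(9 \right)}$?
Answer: $- \frac{8996}{7} \approx -1285.1$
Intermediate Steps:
$F{\left(m,j \right)} = -2 + \frac{-1 + m}{1 + j}$ ($F{\left(m,j \right)} = -2 + \frac{m - 1}{j + 1} = -2 + \frac{-1 + m}{1 + j}$)
$O{\left(w \right)} = 1 - \frac{20 w}{7}$ ($O{\left(w \right)} = 1 + \frac{-3 - 5 - 12}{1 + 6} w = 1 + \frac{-3 - 5 - 12}{7} w = 1 + \frac{1}{7} \left(-20\right) w = 1 - \frac{20 w}{7}$)
$\left(B - 10\right) O{\left(9 \right)} = \left(62 - 10\right) \left(1 - \frac{180}{7}\right) = 52 \left(1 - \frac{180}{7}\right) = 52 \left(- \frac{173}{7}\right) = - \frac{8996}{7}$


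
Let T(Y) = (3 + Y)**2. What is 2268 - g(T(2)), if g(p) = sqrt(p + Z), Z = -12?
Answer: 2268 - sqrt(13) ≈ 2264.4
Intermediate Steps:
g(p) = sqrt(-12 + p) (g(p) = sqrt(p - 12) = sqrt(-12 + p))
2268 - g(T(2)) = 2268 - sqrt(-12 + (3 + 2)**2) = 2268 - sqrt(-12 + 5**2) = 2268 - sqrt(-12 + 25) = 2268 - sqrt(13)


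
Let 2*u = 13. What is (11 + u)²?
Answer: 1225/4 ≈ 306.25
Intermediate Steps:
u = 13/2 (u = (½)*13 = 13/2 ≈ 6.5000)
(11 + u)² = (11 + 13/2)² = (35/2)² = 1225/4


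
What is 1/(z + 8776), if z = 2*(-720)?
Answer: 1/7336 ≈ 0.00013631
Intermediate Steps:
z = -1440
1/(z + 8776) = 1/(-1440 + 8776) = 1/7336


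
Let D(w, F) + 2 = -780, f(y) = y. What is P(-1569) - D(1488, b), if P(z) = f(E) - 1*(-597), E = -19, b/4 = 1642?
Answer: 1360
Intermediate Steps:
b = 6568 (b = 4*1642 = 6568)
D(w, F) = -782 (D(w, F) = -2 - 780 = -782)
P(z) = 578 (P(z) = -19 - 1*(-597) = -19 + 597 = 578)
P(-1569) - D(1488, b) = 578 - 1*(-782) = 578 + 782 = 1360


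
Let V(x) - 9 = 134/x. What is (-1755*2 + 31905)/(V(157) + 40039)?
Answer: 99067/139726 ≈ 0.70901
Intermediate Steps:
V(x) = 9 + 134/x
(-1755*2 + 31905)/(V(157) + 40039) = (-1755*2 + 31905)/((9 + 134/157) + 40039) = (-195*18 + 31905)/((9 + 134*(1/157)) + 40039) = (-3510 + 31905)/((9 + 134/157) + 40039) = 28395/(1547/157 + 40039) = 28395/(6287670/157) = 28395*(157/6287670) = 99067/139726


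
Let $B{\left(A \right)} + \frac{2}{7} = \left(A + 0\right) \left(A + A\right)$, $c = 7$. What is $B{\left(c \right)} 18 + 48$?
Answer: $\frac{12648}{7} \approx 1806.9$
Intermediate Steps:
$B{\left(A \right)} = - \frac{2}{7} + 2 A^{2}$ ($B{\left(A \right)} = - \frac{2}{7} + \left(A + 0\right) \left(A + A\right) = - \frac{2}{7} + A 2 A = - \frac{2}{7} + 2 A^{2}$)
$B{\left(c \right)} 18 + 48 = \left(- \frac{2}{7} + 2 \cdot 7^{2}\right) 18 + 48 = \left(- \frac{2}{7} + 2 \cdot 49\right) 18 + 48 = \left(- \frac{2}{7} + 98\right) 18 + 48 = \frac{684}{7} \cdot 18 + 48 = \frac{12312}{7} + 48 = \frac{12648}{7}$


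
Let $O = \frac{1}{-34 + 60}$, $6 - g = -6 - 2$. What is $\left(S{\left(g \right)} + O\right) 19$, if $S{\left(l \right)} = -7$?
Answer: $- \frac{3439}{26} \approx -132.27$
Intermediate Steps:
$g = 14$ ($g = 6 - \left(-6 - 2\right) = 6 - -8 = 6 + 8 = 14$)
$O = \frac{1}{26} \approx 0.038462$
$\left(S{\left(g \right)} + O\right) 19 = \left(-7 + \frac{1}{26}\right) 19 = \left(- \frac{181}{26}\right) 19 = - \frac{3439}{26}$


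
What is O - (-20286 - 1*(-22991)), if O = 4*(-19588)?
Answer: -81057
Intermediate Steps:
O = -78352
O - (-20286 - 1*(-22991)) = -78352 - (-20286 - 1*(-22991)) = -78352 - (-20286 + 22991) = -78352 - 1*2705 = -78352 - 2705 = -81057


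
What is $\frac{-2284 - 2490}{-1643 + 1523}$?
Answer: $\frac{2387}{60} \approx 39.783$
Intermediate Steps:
$\frac{-2284 - 2490}{-1643 + 1523} = - \frac{4774}{-120} = \left(-4774\right) \left(- \frac{1}{120}\right) = \frac{2387}{60}$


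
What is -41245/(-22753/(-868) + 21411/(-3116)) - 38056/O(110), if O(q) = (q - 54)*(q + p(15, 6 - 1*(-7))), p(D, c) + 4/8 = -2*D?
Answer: -1558228336771/727812960 ≈ -2141.0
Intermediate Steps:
p(D, c) = -½ - 2*D
O(q) = (-54 + q)*(-61/2 + q) (O(q) = (q - 54)*(q + (-½ - 2*15)) = (-54 + q)*(q + (-½ - 30)) = (-54 + q)*(q - 61/2) = (-54 + q)*(-61/2 + q))
-41245/(-22753/(-868) + 21411/(-3116)) - 38056/O(110) = -41245/(-22753/(-868) + 21411/(-3116)) - 38056/(1647 + 110² - 169/2*110) = -41245/(-22753*(-1/868) + 21411*(-1/3116)) - 38056/(1647 + 12100 - 9295) = -41245/(22753/868 - 21411/3116) - 38056/4452 = -41245/3269600/169043 - 38056*1/4452 = -41245*169043/3269600 - 9514/1113 = -1394435707/653920 - 9514/1113 = -1558228336771/727812960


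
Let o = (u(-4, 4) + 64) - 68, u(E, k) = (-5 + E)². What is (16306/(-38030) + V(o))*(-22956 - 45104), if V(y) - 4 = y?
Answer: -20854427944/3803 ≈ -5.4837e+6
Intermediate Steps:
o = 77 (o = ((-5 - 4)² + 64) - 68 = ((-9)² + 64) - 68 = (81 + 64) - 68 = 145 - 68 = 77)
V(y) = 4 + y
(16306/(-38030) + V(o))*(-22956 - 45104) = (16306/(-38030) + (4 + 77))*(-22956 - 45104) = (16306*(-1/38030) + 81)*(-68060) = (-8153/19015 + 81)*(-68060) = (1532062/19015)*(-68060) = -20854427944/3803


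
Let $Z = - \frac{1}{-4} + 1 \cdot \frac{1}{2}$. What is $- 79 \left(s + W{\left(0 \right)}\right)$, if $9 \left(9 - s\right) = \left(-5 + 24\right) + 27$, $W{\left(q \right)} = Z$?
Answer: $- \frac{13193}{36} \approx -366.47$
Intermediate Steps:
$Z = \frac{3}{4}$ ($Z = \left(-1\right) \left(- \frac{1}{4}\right) + 1 \cdot \frac{1}{2} = \frac{1}{4} + \frac{1}{2} = \frac{3}{4} \approx 0.75$)
$W{\left(q \right)} = \frac{3}{4}$
$s = \frac{35}{9}$ ($s = 9 - \frac{\left(-5 + 24\right) + 27}{9} = 9 - \frac{19 + 27}{9} = 9 - \frac{46}{9} = \frac{35}{9} \approx 3.8889$)
$- 79 \left(s + W{\left(0 \right)}\right) = - 79 \left(\frac{35}{9} + \frac{3}{4}\right) = \left(-79\right) \frac{167}{36} = - \frac{13193}{36}$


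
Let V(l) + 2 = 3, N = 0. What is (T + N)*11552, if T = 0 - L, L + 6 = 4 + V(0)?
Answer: 11552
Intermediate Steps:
V(l) = 1 (V(l) = -2 + 3 = 1)
L = -1 (L = -6 + (4 + 1) = -6 + 5 = -1)
T = 1 (T = 0 - 1*(-1) = 0 + 1 = 1)
(T + N)*11552 = (1 + 0)*11552 = 1*11552 = 11552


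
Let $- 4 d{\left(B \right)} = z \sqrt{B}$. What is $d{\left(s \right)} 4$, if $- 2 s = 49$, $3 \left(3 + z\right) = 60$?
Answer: $- \frac{119 i \sqrt{2}}{2} \approx - 84.146 i$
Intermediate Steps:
$z = 17$ ($z = -3 + \frac{1}{3} \cdot 60 = -3 + 20 = 17$)
$s = - \frac{49}{2}$ ($s = \left(- \frac{1}{2}\right) 49 = - \frac{49}{2} \approx -24.5$)
$d{\left(B \right)} = - \frac{17 \sqrt{B}}{4}$
$d{\left(s \right)} 4 = - \frac{17 \sqrt{- \frac{49}{2}}}{4} \cdot 4 = - \frac{17 \frac{7 i \sqrt{2}}{2}}{4} \cdot 4 = - \frac{119 i \sqrt{2}}{8} \cdot 4 = - \frac{119 i \sqrt{2}}{2}$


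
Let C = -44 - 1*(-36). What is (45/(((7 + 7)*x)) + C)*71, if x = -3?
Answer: -9017/14 ≈ -644.07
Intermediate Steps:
C = -8 (C = -44 + 36 = -8)
(45/(((7 + 7)*x)) + C)*71 = (45/(((7 + 7)*(-3))) - 8)*71 = (45/((14*(-3))) - 8)*71 = (45/(-42) - 8)*71 = (45*(-1/42) - 8)*71 = (-15/14 - 8)*71 = -127/14*71 = -9017/14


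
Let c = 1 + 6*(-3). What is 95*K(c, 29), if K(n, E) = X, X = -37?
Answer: -3515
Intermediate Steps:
c = -17 (c = 1 - 18 = -17)
K(n, E) = -37
95*K(c, 29) = 95*(-37) = -3515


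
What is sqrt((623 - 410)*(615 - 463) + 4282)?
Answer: sqrt(36658) ≈ 191.46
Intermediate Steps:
sqrt((623 - 410)*(615 - 463) + 4282) = sqrt(213*152 + 4282) = sqrt(32376 + 4282) = sqrt(36658)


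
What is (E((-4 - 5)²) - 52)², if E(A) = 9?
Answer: 1849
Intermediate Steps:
(E((-4 - 5)²) - 52)² = (9 - 52)² = (-43)² = 1849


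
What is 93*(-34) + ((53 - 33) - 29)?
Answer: -3171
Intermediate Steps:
93*(-34) + ((53 - 33) - 29) = -3162 + (20 - 29) = -3162 - 9 = -3171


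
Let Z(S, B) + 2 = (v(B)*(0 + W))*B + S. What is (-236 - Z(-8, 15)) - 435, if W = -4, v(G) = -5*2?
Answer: -1261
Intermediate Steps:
v(G) = -10
Z(S, B) = -2 + S + 40*B (Z(S, B) = -2 + ((-10*(0 - 4))*B + S) = -2 + ((-10*(-4))*B + S) = -2 + (40*B + S) = -2 + (S + 40*B) = -2 + S + 40*B)
(-236 - Z(-8, 15)) - 435 = (-236 - (-2 - 8 + 40*15)) - 435 = (-236 - (-2 - 8 + 600)) - 435 = (-236 - 1*590) - 435 = (-236 - 590) - 435 = -826 - 435 = -1261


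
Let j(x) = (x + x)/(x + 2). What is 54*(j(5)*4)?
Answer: 2160/7 ≈ 308.57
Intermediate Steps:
j(x) = 2*x/(2 + x) (j(x) = (2*x)/(2 + x) = 2*x/(2 + x))
54*(j(5)*4) = 54*((2*5/(2 + 5))*4) = 54*((2*5/7)*4) = 54*((2*5*(⅐))*4) = 54*((10/7)*4) = 54*(40/7) = 2160/7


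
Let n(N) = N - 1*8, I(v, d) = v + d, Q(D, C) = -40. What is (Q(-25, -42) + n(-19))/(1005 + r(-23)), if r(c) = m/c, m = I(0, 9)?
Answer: -1541/23106 ≈ -0.066693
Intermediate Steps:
I(v, d) = d + v
m = 9 (m = 9 + 0 = 9)
n(N) = -8 + N (n(N) = N - 8 = -8 + N)
r(c) = 9/c
(Q(-25, -42) + n(-19))/(1005 + r(-23)) = (-40 + (-8 - 19))/(1005 + 9/(-23)) = (-40 - 27)/(1005 + 9*(-1/23)) = -67/(1005 - 9/23) = -67/23106/23 = -67*23/23106 = -1541/23106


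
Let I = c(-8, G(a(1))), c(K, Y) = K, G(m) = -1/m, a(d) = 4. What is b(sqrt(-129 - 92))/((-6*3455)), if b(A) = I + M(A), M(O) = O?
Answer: 4/10365 - I*sqrt(221)/20730 ≈ 0.00038591 - 0.00071713*I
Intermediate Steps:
I = -8
b(A) = -8 + A
b(sqrt(-129 - 92))/((-6*3455)) = (-8 + sqrt(-129 - 92))/((-6*3455)) = (-8 + sqrt(-221))/(-20730) = (-8 + I*sqrt(221))*(-1/20730) = 4/10365 - I*sqrt(221)/20730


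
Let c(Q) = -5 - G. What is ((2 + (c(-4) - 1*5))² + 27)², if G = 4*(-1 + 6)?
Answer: 657721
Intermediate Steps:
G = 20 (G = 4*5 = 20)
c(Q) = -25 (c(Q) = -5 - 1*20 = -5 - 20 = -25)
((2 + (c(-4) - 1*5))² + 27)² = ((2 + (-25 - 1*5))² + 27)² = ((2 + (-25 - 5))² + 27)² = ((2 - 30)² + 27)² = ((-28)² + 27)² = (784 + 27)² = 811² = 657721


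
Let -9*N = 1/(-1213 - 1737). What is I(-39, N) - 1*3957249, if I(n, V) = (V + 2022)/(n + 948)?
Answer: -95503995819449/24133950 ≈ -3.9572e+6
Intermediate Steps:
N = 1/26550 (N = -1/(9*(-1213 - 1737)) = -⅑/(-2950) = -⅑*(-1/2950) = 1/26550 ≈ 3.7665e-5)
I(n, V) = (2022 + V)/(948 + n)
I(-39, N) - 1*3957249 = (2022 + 1/26550)/(948 - 39) - 1*3957249 = (53684101/26550)/909 - 3957249 = (1/909)*(53684101/26550) - 3957249 = 53684101/24133950 - 3957249 = -95503995819449/24133950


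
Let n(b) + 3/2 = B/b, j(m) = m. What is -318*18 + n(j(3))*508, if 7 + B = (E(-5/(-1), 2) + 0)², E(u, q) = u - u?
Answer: -23014/3 ≈ -7671.3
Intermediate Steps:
E(u, q) = 0
B = -7 (B = -7 + (0 + 0)² = -7 + 0² = -7 + 0 = -7)
n(b) = -3/2 - 7/b
-318*18 + n(j(3))*508 = -318*18 + (-3/2 - 7/3)*508 = -5724 + (-3/2 - 7*⅓)*508 = -5724 + (-3/2 - 7/3)*508 = -5724 - 23/6*508 = -5724 - 5842/3 = -23014/3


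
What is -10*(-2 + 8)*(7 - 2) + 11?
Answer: -289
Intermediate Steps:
-10*(-2 + 8)*(7 - 2) + 11 = -60*5 + 11 = -10*30 + 11 = -300 + 11 = -289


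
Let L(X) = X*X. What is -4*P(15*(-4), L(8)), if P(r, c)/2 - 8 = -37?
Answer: 232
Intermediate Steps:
L(X) = X²
P(r, c) = -58 (P(r, c) = 16 + 2*(-37) = 16 - 74 = -58)
-4*P(15*(-4), L(8)) = -4*(-58) = 232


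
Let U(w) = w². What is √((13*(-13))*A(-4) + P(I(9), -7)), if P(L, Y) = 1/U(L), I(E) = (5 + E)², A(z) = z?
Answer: √25969217/196 ≈ 26.000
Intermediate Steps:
P(L, Y) = L⁻² (P(L, Y) = 1/(L²) = L⁻²)
√((13*(-13))*A(-4) + P(I(9), -7)) = √((13*(-13))*(-4) + ((5 + 9)²)⁻²) = √(-169*(-4) + (14²)⁻²) = √(676 + 196⁻²) = √(676 + 1/38416) = √(25969217/38416) = √25969217/196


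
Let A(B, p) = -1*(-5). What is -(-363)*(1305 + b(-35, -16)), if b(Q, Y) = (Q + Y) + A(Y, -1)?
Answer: 457017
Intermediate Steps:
A(B, p) = 5
b(Q, Y) = 5 + Q + Y (b(Q, Y) = (Q + Y) + 5 = 5 + Q + Y)
-(-363)*(1305 + b(-35, -16)) = -(-363)*(1305 + (5 - 35 - 16)) = -(-363)*(1305 - 46) = -(-363)*1259 = -1*(-457017) = 457017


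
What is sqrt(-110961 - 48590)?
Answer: I*sqrt(159551) ≈ 399.44*I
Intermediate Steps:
sqrt(-110961 - 48590) = sqrt(-159551) = I*sqrt(159551)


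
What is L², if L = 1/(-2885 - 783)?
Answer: 1/13454224 ≈ 7.4326e-8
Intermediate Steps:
L = -1/3668 (L = 1/(-3668) = -1/3668 ≈ -0.00027263)
L² = (-1/3668)² = 1/13454224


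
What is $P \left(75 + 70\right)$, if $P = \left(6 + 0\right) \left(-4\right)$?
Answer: $-3480$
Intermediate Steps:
$P = -24$ ($P = 6 \left(-4\right) = -24$)
$P \left(75 + 70\right) = - 24 \left(75 + 70\right) = \left(-24\right) 145 = -3480$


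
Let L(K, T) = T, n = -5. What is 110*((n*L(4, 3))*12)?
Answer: -19800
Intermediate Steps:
110*((n*L(4, 3))*12) = 110*(-5*3*12) = 110*(-15*12) = 110*(-180) = -19800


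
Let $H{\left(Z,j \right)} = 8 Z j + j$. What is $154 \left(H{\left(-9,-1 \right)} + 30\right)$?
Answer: $15554$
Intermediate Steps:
$H{\left(Z,j \right)} = j + 8 Z j$ ($H{\left(Z,j \right)} = 8 Z j + j = j + 8 Z j$)
$154 \left(H{\left(-9,-1 \right)} + 30\right) = 154 \left(- (1 + 8 \left(-9\right)) + 30\right) = 154 \left(- (1 - 72) + 30\right) = 154 \left(\left(-1\right) \left(-71\right) + 30\right) = 154 \left(71 + 30\right) = 154 \cdot 101 = 15554$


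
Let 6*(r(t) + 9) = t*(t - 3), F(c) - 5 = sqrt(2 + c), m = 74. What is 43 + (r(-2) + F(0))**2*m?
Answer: 5345/9 - 1036*sqrt(2)/3 ≈ 105.51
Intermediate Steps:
F(c) = 5 + sqrt(2 + c)
r(t) = -9 + t*(-3 + t)/6 (r(t) = -9 + (t*(t - 3))/6 = -9 + (t*(-3 + t))/6 = -9 + t*(-3 + t)/6)
43 + (r(-2) + F(0))**2*m = 43 + ((-9 - 1/2*(-2) + (1/6)*(-2)**2) + (5 + sqrt(2 + 0)))**2*74 = 43 + ((-9 + 1 + (1/6)*4) + (5 + sqrt(2)))**2*74 = 43 + ((-9 + 1 + 2/3) + (5 + sqrt(2)))**2*74 = 43 + (-22/3 + (5 + sqrt(2)))**2*74 = 43 + (-7/3 + sqrt(2))**2*74 = 43 + 74*(-7/3 + sqrt(2))**2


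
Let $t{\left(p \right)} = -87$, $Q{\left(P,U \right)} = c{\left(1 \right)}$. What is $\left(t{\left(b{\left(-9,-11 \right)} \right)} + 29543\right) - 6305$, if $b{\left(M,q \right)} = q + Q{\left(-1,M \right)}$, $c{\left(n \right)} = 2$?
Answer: $23151$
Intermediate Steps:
$Q{\left(P,U \right)} = 2$
$b{\left(M,q \right)} = 2 + q$ ($b{\left(M,q \right)} = q + 2 = 2 + q$)
$\left(t{\left(b{\left(-9,-11 \right)} \right)} + 29543\right) - 6305 = \left(-87 + 29543\right) - 6305 = 29456 - 6305 = 23151$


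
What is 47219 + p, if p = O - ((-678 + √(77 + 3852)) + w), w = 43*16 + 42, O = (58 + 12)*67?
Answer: 51857 - √3929 ≈ 51794.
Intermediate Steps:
O = 4690 (O = 70*67 = 4690)
w = 730 (w = 688 + 42 = 730)
p = 4638 - √3929 (p = 4690 - ((-678 + √(77 + 3852)) + 730) = 4690 - ((-678 + √3929) + 730) = 4690 - (52 + √3929) = 4690 + (-52 - √3929) = 4638 - √3929 ≈ 4575.3)
47219 + p = 47219 + (4638 - √3929) = 51857 - √3929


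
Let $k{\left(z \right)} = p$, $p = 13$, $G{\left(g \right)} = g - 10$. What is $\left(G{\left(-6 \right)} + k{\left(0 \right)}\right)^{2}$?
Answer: $9$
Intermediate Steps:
$G{\left(g \right)} = -10 + g$
$k{\left(z \right)} = 13$
$\left(G{\left(-6 \right)} + k{\left(0 \right)}\right)^{2} = \left(\left(-10 - 6\right) + 13\right)^{2} = \left(-16 + 13\right)^{2} = \left(-3\right)^{2} = 9$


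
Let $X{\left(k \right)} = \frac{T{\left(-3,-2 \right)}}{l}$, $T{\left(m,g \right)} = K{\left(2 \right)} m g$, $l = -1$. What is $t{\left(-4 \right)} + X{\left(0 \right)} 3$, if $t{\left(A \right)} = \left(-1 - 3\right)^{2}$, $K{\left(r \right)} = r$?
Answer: $-20$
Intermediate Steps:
$t{\left(A \right)} = 16$ ($t{\left(A \right)} = \left(-4\right)^{2} = 16$)
$T{\left(m,g \right)} = 2 g m$ ($T{\left(m,g \right)} = 2 m g = 2 g m$)
$X{\left(k \right)} = -12$ ($X{\left(k \right)} = \frac{2 \left(-2\right) \left(-3\right)}{-1} = 12 \left(-1\right) = -12$)
$t{\left(-4 \right)} + X{\left(0 \right)} 3 = 16 - 36 = -20$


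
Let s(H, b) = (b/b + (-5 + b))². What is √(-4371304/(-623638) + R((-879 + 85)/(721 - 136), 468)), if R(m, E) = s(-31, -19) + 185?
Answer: 13*√414819675718/311819 ≈ 26.852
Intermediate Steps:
s(H, b) = (-4 + b)² (s(H, b) = (1 + (-5 + b))² = (-4 + b)²)
R(m, E) = 714 (R(m, E) = (-4 - 19)² + 185 = (-23)² + 185 = 529 + 185 = 714)
√(-4371304/(-623638) + R((-879 + 85)/(721 - 136), 468)) = √(-4371304/(-623638) + 714) = √(-4371304*(-1/623638) + 714) = √(2185652/311819 + 714) = √(224824418/311819) = 13*√414819675718/311819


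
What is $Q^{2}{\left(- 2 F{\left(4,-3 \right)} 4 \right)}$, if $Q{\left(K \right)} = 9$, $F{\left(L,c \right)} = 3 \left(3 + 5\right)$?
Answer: $81$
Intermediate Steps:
$F{\left(L,c \right)} = 24$ ($F{\left(L,c \right)} = 3 \cdot 8 = 24$)
$Q^{2}{\left(- 2 F{\left(4,-3 \right)} 4 \right)} = 9^{2} = 81$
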